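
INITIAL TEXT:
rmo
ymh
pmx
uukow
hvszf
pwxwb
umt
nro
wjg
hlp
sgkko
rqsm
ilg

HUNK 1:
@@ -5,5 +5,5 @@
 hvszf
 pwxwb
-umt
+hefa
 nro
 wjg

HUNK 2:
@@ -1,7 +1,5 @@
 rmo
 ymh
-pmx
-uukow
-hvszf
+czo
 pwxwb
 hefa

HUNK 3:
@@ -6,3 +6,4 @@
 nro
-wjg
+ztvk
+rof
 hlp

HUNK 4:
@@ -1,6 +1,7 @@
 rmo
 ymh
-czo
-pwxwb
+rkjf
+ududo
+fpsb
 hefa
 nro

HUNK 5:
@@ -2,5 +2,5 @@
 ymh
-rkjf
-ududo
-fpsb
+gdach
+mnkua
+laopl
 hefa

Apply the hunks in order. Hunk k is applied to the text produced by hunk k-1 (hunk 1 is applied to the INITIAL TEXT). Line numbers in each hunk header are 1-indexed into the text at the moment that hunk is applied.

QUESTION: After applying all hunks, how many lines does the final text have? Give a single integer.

Answer: 13

Derivation:
Hunk 1: at line 5 remove [umt] add [hefa] -> 13 lines: rmo ymh pmx uukow hvszf pwxwb hefa nro wjg hlp sgkko rqsm ilg
Hunk 2: at line 1 remove [pmx,uukow,hvszf] add [czo] -> 11 lines: rmo ymh czo pwxwb hefa nro wjg hlp sgkko rqsm ilg
Hunk 3: at line 6 remove [wjg] add [ztvk,rof] -> 12 lines: rmo ymh czo pwxwb hefa nro ztvk rof hlp sgkko rqsm ilg
Hunk 4: at line 1 remove [czo,pwxwb] add [rkjf,ududo,fpsb] -> 13 lines: rmo ymh rkjf ududo fpsb hefa nro ztvk rof hlp sgkko rqsm ilg
Hunk 5: at line 2 remove [rkjf,ududo,fpsb] add [gdach,mnkua,laopl] -> 13 lines: rmo ymh gdach mnkua laopl hefa nro ztvk rof hlp sgkko rqsm ilg
Final line count: 13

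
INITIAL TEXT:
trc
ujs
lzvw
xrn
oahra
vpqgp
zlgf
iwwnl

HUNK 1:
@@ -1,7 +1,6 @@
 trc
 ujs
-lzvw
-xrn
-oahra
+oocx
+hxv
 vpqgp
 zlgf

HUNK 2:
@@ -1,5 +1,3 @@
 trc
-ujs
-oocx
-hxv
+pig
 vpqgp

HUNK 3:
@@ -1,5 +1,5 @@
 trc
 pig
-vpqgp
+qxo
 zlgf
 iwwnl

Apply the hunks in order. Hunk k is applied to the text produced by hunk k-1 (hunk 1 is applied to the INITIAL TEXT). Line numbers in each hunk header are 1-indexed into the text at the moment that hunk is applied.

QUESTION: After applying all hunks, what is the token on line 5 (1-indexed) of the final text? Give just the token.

Hunk 1: at line 1 remove [lzvw,xrn,oahra] add [oocx,hxv] -> 7 lines: trc ujs oocx hxv vpqgp zlgf iwwnl
Hunk 2: at line 1 remove [ujs,oocx,hxv] add [pig] -> 5 lines: trc pig vpqgp zlgf iwwnl
Hunk 3: at line 1 remove [vpqgp] add [qxo] -> 5 lines: trc pig qxo zlgf iwwnl
Final line 5: iwwnl

Answer: iwwnl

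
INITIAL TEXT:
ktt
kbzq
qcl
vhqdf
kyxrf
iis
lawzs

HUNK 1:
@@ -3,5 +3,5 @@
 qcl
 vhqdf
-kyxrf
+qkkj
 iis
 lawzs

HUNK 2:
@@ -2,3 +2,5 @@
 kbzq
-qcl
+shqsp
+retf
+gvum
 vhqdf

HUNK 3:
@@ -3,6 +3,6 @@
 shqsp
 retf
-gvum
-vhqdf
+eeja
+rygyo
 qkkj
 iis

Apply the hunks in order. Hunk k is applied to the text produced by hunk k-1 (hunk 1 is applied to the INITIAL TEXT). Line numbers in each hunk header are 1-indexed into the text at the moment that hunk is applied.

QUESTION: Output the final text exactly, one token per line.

Answer: ktt
kbzq
shqsp
retf
eeja
rygyo
qkkj
iis
lawzs

Derivation:
Hunk 1: at line 3 remove [kyxrf] add [qkkj] -> 7 lines: ktt kbzq qcl vhqdf qkkj iis lawzs
Hunk 2: at line 2 remove [qcl] add [shqsp,retf,gvum] -> 9 lines: ktt kbzq shqsp retf gvum vhqdf qkkj iis lawzs
Hunk 3: at line 3 remove [gvum,vhqdf] add [eeja,rygyo] -> 9 lines: ktt kbzq shqsp retf eeja rygyo qkkj iis lawzs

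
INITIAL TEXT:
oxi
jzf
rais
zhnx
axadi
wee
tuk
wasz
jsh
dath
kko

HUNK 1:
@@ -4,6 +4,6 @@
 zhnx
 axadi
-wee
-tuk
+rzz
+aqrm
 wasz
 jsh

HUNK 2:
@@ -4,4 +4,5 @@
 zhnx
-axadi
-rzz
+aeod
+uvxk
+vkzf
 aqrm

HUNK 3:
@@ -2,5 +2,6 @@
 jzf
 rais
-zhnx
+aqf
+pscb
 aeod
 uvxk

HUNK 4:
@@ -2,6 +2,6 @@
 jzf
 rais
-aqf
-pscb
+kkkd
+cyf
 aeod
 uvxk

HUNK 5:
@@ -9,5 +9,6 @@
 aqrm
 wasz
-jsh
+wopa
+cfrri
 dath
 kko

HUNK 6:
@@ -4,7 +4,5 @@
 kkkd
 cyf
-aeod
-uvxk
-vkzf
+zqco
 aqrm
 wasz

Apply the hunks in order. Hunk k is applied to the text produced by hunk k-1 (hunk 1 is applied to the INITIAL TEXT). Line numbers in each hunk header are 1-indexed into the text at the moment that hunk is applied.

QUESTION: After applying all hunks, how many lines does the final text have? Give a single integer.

Answer: 12

Derivation:
Hunk 1: at line 4 remove [wee,tuk] add [rzz,aqrm] -> 11 lines: oxi jzf rais zhnx axadi rzz aqrm wasz jsh dath kko
Hunk 2: at line 4 remove [axadi,rzz] add [aeod,uvxk,vkzf] -> 12 lines: oxi jzf rais zhnx aeod uvxk vkzf aqrm wasz jsh dath kko
Hunk 3: at line 2 remove [zhnx] add [aqf,pscb] -> 13 lines: oxi jzf rais aqf pscb aeod uvxk vkzf aqrm wasz jsh dath kko
Hunk 4: at line 2 remove [aqf,pscb] add [kkkd,cyf] -> 13 lines: oxi jzf rais kkkd cyf aeod uvxk vkzf aqrm wasz jsh dath kko
Hunk 5: at line 9 remove [jsh] add [wopa,cfrri] -> 14 lines: oxi jzf rais kkkd cyf aeod uvxk vkzf aqrm wasz wopa cfrri dath kko
Hunk 6: at line 4 remove [aeod,uvxk,vkzf] add [zqco] -> 12 lines: oxi jzf rais kkkd cyf zqco aqrm wasz wopa cfrri dath kko
Final line count: 12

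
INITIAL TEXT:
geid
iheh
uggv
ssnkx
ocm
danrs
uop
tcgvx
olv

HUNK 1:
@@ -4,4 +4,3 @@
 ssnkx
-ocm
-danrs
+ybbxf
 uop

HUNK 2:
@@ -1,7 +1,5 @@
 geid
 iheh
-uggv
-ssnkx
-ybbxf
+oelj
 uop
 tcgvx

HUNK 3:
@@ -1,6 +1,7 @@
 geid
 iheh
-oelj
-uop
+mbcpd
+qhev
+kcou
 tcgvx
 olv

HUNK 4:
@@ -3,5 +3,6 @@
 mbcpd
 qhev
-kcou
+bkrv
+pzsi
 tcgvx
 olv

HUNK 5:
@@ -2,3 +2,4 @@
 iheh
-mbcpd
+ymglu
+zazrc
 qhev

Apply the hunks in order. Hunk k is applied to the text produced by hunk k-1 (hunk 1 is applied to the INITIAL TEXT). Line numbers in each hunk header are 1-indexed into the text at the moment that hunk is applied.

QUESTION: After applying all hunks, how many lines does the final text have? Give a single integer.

Hunk 1: at line 4 remove [ocm,danrs] add [ybbxf] -> 8 lines: geid iheh uggv ssnkx ybbxf uop tcgvx olv
Hunk 2: at line 1 remove [uggv,ssnkx,ybbxf] add [oelj] -> 6 lines: geid iheh oelj uop tcgvx olv
Hunk 3: at line 1 remove [oelj,uop] add [mbcpd,qhev,kcou] -> 7 lines: geid iheh mbcpd qhev kcou tcgvx olv
Hunk 4: at line 3 remove [kcou] add [bkrv,pzsi] -> 8 lines: geid iheh mbcpd qhev bkrv pzsi tcgvx olv
Hunk 5: at line 2 remove [mbcpd] add [ymglu,zazrc] -> 9 lines: geid iheh ymglu zazrc qhev bkrv pzsi tcgvx olv
Final line count: 9

Answer: 9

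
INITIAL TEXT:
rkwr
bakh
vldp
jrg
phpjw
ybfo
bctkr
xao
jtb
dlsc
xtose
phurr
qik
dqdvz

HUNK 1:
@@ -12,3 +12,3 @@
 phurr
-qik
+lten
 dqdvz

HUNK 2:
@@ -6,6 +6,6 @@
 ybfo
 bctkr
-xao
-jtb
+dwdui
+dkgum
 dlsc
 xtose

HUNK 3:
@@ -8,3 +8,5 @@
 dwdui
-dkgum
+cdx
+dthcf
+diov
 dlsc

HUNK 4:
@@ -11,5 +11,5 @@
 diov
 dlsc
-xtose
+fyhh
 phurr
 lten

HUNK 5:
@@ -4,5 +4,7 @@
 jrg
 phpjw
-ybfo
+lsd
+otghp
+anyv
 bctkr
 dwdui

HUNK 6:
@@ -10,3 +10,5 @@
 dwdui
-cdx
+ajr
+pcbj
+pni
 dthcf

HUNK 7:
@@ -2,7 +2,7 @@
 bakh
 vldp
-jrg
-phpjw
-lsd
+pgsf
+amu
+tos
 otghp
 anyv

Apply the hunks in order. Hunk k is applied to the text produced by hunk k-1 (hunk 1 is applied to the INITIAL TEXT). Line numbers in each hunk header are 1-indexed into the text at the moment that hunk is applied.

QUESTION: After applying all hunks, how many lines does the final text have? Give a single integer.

Answer: 20

Derivation:
Hunk 1: at line 12 remove [qik] add [lten] -> 14 lines: rkwr bakh vldp jrg phpjw ybfo bctkr xao jtb dlsc xtose phurr lten dqdvz
Hunk 2: at line 6 remove [xao,jtb] add [dwdui,dkgum] -> 14 lines: rkwr bakh vldp jrg phpjw ybfo bctkr dwdui dkgum dlsc xtose phurr lten dqdvz
Hunk 3: at line 8 remove [dkgum] add [cdx,dthcf,diov] -> 16 lines: rkwr bakh vldp jrg phpjw ybfo bctkr dwdui cdx dthcf diov dlsc xtose phurr lten dqdvz
Hunk 4: at line 11 remove [xtose] add [fyhh] -> 16 lines: rkwr bakh vldp jrg phpjw ybfo bctkr dwdui cdx dthcf diov dlsc fyhh phurr lten dqdvz
Hunk 5: at line 4 remove [ybfo] add [lsd,otghp,anyv] -> 18 lines: rkwr bakh vldp jrg phpjw lsd otghp anyv bctkr dwdui cdx dthcf diov dlsc fyhh phurr lten dqdvz
Hunk 6: at line 10 remove [cdx] add [ajr,pcbj,pni] -> 20 lines: rkwr bakh vldp jrg phpjw lsd otghp anyv bctkr dwdui ajr pcbj pni dthcf diov dlsc fyhh phurr lten dqdvz
Hunk 7: at line 2 remove [jrg,phpjw,lsd] add [pgsf,amu,tos] -> 20 lines: rkwr bakh vldp pgsf amu tos otghp anyv bctkr dwdui ajr pcbj pni dthcf diov dlsc fyhh phurr lten dqdvz
Final line count: 20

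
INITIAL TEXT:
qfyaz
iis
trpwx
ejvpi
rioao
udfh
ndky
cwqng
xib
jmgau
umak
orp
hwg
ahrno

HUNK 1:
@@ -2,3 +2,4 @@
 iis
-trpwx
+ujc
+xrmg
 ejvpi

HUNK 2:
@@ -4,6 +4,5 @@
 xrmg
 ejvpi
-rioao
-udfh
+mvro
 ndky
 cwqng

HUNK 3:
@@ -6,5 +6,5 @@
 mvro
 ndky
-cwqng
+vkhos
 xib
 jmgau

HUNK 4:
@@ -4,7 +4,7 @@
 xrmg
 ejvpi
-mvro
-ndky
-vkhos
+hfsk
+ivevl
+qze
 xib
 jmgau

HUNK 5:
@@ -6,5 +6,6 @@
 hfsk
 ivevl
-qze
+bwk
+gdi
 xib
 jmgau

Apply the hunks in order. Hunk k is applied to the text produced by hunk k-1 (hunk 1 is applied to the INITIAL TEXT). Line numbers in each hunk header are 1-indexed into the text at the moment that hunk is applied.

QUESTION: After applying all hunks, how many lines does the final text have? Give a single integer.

Hunk 1: at line 2 remove [trpwx] add [ujc,xrmg] -> 15 lines: qfyaz iis ujc xrmg ejvpi rioao udfh ndky cwqng xib jmgau umak orp hwg ahrno
Hunk 2: at line 4 remove [rioao,udfh] add [mvro] -> 14 lines: qfyaz iis ujc xrmg ejvpi mvro ndky cwqng xib jmgau umak orp hwg ahrno
Hunk 3: at line 6 remove [cwqng] add [vkhos] -> 14 lines: qfyaz iis ujc xrmg ejvpi mvro ndky vkhos xib jmgau umak orp hwg ahrno
Hunk 4: at line 4 remove [mvro,ndky,vkhos] add [hfsk,ivevl,qze] -> 14 lines: qfyaz iis ujc xrmg ejvpi hfsk ivevl qze xib jmgau umak orp hwg ahrno
Hunk 5: at line 6 remove [qze] add [bwk,gdi] -> 15 lines: qfyaz iis ujc xrmg ejvpi hfsk ivevl bwk gdi xib jmgau umak orp hwg ahrno
Final line count: 15

Answer: 15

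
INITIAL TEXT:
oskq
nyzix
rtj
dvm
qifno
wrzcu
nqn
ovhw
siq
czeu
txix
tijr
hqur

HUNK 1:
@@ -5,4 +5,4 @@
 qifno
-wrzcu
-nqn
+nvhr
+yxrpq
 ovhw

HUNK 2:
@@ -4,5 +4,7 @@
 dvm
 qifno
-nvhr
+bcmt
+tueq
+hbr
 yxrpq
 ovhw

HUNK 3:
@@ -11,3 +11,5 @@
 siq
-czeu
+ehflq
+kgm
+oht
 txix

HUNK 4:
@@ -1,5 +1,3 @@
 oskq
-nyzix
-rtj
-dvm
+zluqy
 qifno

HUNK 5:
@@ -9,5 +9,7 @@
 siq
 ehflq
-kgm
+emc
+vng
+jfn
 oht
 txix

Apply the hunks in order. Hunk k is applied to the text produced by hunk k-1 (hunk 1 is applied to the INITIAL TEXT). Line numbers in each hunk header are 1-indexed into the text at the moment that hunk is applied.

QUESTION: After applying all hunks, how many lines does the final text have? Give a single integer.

Hunk 1: at line 5 remove [wrzcu,nqn] add [nvhr,yxrpq] -> 13 lines: oskq nyzix rtj dvm qifno nvhr yxrpq ovhw siq czeu txix tijr hqur
Hunk 2: at line 4 remove [nvhr] add [bcmt,tueq,hbr] -> 15 lines: oskq nyzix rtj dvm qifno bcmt tueq hbr yxrpq ovhw siq czeu txix tijr hqur
Hunk 3: at line 11 remove [czeu] add [ehflq,kgm,oht] -> 17 lines: oskq nyzix rtj dvm qifno bcmt tueq hbr yxrpq ovhw siq ehflq kgm oht txix tijr hqur
Hunk 4: at line 1 remove [nyzix,rtj,dvm] add [zluqy] -> 15 lines: oskq zluqy qifno bcmt tueq hbr yxrpq ovhw siq ehflq kgm oht txix tijr hqur
Hunk 5: at line 9 remove [kgm] add [emc,vng,jfn] -> 17 lines: oskq zluqy qifno bcmt tueq hbr yxrpq ovhw siq ehflq emc vng jfn oht txix tijr hqur
Final line count: 17

Answer: 17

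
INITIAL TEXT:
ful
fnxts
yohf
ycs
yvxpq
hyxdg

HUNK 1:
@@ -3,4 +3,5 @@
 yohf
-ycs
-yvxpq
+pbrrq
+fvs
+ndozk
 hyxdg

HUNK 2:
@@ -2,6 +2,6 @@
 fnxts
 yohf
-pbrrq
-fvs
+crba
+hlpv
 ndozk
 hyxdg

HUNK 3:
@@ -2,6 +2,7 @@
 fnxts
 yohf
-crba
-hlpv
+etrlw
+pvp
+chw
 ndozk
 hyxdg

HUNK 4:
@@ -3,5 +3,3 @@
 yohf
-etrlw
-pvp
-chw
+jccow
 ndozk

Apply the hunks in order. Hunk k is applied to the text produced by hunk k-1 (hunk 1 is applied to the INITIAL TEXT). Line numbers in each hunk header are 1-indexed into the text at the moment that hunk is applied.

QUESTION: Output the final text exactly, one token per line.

Answer: ful
fnxts
yohf
jccow
ndozk
hyxdg

Derivation:
Hunk 1: at line 3 remove [ycs,yvxpq] add [pbrrq,fvs,ndozk] -> 7 lines: ful fnxts yohf pbrrq fvs ndozk hyxdg
Hunk 2: at line 2 remove [pbrrq,fvs] add [crba,hlpv] -> 7 lines: ful fnxts yohf crba hlpv ndozk hyxdg
Hunk 3: at line 2 remove [crba,hlpv] add [etrlw,pvp,chw] -> 8 lines: ful fnxts yohf etrlw pvp chw ndozk hyxdg
Hunk 4: at line 3 remove [etrlw,pvp,chw] add [jccow] -> 6 lines: ful fnxts yohf jccow ndozk hyxdg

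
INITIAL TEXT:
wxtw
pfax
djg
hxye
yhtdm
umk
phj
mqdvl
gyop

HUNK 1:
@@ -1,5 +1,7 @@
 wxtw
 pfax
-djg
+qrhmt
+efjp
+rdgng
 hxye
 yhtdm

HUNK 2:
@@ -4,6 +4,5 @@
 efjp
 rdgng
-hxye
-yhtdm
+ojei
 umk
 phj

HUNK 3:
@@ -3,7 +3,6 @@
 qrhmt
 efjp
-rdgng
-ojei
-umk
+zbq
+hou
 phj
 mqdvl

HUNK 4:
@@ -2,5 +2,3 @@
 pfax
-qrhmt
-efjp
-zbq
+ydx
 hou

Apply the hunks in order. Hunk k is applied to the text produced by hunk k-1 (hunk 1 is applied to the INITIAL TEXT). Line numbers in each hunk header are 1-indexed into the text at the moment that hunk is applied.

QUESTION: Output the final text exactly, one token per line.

Answer: wxtw
pfax
ydx
hou
phj
mqdvl
gyop

Derivation:
Hunk 1: at line 1 remove [djg] add [qrhmt,efjp,rdgng] -> 11 lines: wxtw pfax qrhmt efjp rdgng hxye yhtdm umk phj mqdvl gyop
Hunk 2: at line 4 remove [hxye,yhtdm] add [ojei] -> 10 lines: wxtw pfax qrhmt efjp rdgng ojei umk phj mqdvl gyop
Hunk 3: at line 3 remove [rdgng,ojei,umk] add [zbq,hou] -> 9 lines: wxtw pfax qrhmt efjp zbq hou phj mqdvl gyop
Hunk 4: at line 2 remove [qrhmt,efjp,zbq] add [ydx] -> 7 lines: wxtw pfax ydx hou phj mqdvl gyop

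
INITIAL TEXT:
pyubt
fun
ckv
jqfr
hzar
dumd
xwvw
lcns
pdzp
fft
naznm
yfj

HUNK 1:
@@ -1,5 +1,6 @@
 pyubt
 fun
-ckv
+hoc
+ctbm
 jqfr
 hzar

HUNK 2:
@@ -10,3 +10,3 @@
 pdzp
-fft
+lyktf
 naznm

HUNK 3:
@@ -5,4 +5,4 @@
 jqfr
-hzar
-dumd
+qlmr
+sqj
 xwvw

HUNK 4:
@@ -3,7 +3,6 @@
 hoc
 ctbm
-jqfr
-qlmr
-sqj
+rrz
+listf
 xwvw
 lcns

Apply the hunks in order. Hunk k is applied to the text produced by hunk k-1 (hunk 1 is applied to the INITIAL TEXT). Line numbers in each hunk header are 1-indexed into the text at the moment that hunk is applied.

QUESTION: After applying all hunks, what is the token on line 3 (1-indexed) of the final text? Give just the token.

Answer: hoc

Derivation:
Hunk 1: at line 1 remove [ckv] add [hoc,ctbm] -> 13 lines: pyubt fun hoc ctbm jqfr hzar dumd xwvw lcns pdzp fft naznm yfj
Hunk 2: at line 10 remove [fft] add [lyktf] -> 13 lines: pyubt fun hoc ctbm jqfr hzar dumd xwvw lcns pdzp lyktf naznm yfj
Hunk 3: at line 5 remove [hzar,dumd] add [qlmr,sqj] -> 13 lines: pyubt fun hoc ctbm jqfr qlmr sqj xwvw lcns pdzp lyktf naznm yfj
Hunk 4: at line 3 remove [jqfr,qlmr,sqj] add [rrz,listf] -> 12 lines: pyubt fun hoc ctbm rrz listf xwvw lcns pdzp lyktf naznm yfj
Final line 3: hoc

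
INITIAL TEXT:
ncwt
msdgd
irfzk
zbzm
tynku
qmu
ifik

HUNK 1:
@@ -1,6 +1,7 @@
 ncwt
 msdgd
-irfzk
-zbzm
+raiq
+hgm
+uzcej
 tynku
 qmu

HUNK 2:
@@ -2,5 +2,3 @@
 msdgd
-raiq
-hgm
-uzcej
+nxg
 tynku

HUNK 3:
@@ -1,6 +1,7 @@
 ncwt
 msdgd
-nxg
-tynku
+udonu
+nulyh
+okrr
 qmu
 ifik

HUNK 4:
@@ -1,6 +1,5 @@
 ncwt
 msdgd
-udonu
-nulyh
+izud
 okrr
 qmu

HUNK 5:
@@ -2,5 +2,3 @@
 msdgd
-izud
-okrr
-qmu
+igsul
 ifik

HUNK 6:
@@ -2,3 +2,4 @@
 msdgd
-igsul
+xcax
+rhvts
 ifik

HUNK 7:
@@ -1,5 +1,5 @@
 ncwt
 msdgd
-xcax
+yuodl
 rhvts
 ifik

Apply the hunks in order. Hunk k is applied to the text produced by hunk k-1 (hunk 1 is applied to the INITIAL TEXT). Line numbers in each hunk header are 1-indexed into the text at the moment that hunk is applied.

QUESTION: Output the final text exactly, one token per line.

Answer: ncwt
msdgd
yuodl
rhvts
ifik

Derivation:
Hunk 1: at line 1 remove [irfzk,zbzm] add [raiq,hgm,uzcej] -> 8 lines: ncwt msdgd raiq hgm uzcej tynku qmu ifik
Hunk 2: at line 2 remove [raiq,hgm,uzcej] add [nxg] -> 6 lines: ncwt msdgd nxg tynku qmu ifik
Hunk 3: at line 1 remove [nxg,tynku] add [udonu,nulyh,okrr] -> 7 lines: ncwt msdgd udonu nulyh okrr qmu ifik
Hunk 4: at line 1 remove [udonu,nulyh] add [izud] -> 6 lines: ncwt msdgd izud okrr qmu ifik
Hunk 5: at line 2 remove [izud,okrr,qmu] add [igsul] -> 4 lines: ncwt msdgd igsul ifik
Hunk 6: at line 2 remove [igsul] add [xcax,rhvts] -> 5 lines: ncwt msdgd xcax rhvts ifik
Hunk 7: at line 1 remove [xcax] add [yuodl] -> 5 lines: ncwt msdgd yuodl rhvts ifik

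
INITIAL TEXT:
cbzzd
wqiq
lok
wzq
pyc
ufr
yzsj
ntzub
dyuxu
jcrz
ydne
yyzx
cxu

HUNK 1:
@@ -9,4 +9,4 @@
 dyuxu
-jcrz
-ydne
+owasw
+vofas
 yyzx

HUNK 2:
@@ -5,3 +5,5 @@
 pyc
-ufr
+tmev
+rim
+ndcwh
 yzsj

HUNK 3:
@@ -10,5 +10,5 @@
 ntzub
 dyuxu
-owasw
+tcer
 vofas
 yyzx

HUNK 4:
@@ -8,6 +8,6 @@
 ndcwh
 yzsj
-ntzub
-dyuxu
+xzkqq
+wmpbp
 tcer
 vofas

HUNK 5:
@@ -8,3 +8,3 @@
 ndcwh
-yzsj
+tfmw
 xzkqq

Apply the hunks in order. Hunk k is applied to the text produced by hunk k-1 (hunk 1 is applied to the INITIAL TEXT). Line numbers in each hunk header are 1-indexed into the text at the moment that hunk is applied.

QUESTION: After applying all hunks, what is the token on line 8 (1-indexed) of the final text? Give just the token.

Answer: ndcwh

Derivation:
Hunk 1: at line 9 remove [jcrz,ydne] add [owasw,vofas] -> 13 lines: cbzzd wqiq lok wzq pyc ufr yzsj ntzub dyuxu owasw vofas yyzx cxu
Hunk 2: at line 5 remove [ufr] add [tmev,rim,ndcwh] -> 15 lines: cbzzd wqiq lok wzq pyc tmev rim ndcwh yzsj ntzub dyuxu owasw vofas yyzx cxu
Hunk 3: at line 10 remove [owasw] add [tcer] -> 15 lines: cbzzd wqiq lok wzq pyc tmev rim ndcwh yzsj ntzub dyuxu tcer vofas yyzx cxu
Hunk 4: at line 8 remove [ntzub,dyuxu] add [xzkqq,wmpbp] -> 15 lines: cbzzd wqiq lok wzq pyc tmev rim ndcwh yzsj xzkqq wmpbp tcer vofas yyzx cxu
Hunk 5: at line 8 remove [yzsj] add [tfmw] -> 15 lines: cbzzd wqiq lok wzq pyc tmev rim ndcwh tfmw xzkqq wmpbp tcer vofas yyzx cxu
Final line 8: ndcwh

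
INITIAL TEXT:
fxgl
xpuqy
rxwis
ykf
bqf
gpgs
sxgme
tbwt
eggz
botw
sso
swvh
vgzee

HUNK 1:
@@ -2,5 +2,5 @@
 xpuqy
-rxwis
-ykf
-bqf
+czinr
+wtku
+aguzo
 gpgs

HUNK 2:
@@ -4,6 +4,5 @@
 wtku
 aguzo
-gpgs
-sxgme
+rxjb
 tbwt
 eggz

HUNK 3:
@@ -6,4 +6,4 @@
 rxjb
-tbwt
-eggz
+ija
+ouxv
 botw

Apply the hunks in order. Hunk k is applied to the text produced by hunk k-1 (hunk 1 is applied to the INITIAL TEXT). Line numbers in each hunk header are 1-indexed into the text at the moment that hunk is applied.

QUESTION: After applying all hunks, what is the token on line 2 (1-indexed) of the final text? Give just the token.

Hunk 1: at line 2 remove [rxwis,ykf,bqf] add [czinr,wtku,aguzo] -> 13 lines: fxgl xpuqy czinr wtku aguzo gpgs sxgme tbwt eggz botw sso swvh vgzee
Hunk 2: at line 4 remove [gpgs,sxgme] add [rxjb] -> 12 lines: fxgl xpuqy czinr wtku aguzo rxjb tbwt eggz botw sso swvh vgzee
Hunk 3: at line 6 remove [tbwt,eggz] add [ija,ouxv] -> 12 lines: fxgl xpuqy czinr wtku aguzo rxjb ija ouxv botw sso swvh vgzee
Final line 2: xpuqy

Answer: xpuqy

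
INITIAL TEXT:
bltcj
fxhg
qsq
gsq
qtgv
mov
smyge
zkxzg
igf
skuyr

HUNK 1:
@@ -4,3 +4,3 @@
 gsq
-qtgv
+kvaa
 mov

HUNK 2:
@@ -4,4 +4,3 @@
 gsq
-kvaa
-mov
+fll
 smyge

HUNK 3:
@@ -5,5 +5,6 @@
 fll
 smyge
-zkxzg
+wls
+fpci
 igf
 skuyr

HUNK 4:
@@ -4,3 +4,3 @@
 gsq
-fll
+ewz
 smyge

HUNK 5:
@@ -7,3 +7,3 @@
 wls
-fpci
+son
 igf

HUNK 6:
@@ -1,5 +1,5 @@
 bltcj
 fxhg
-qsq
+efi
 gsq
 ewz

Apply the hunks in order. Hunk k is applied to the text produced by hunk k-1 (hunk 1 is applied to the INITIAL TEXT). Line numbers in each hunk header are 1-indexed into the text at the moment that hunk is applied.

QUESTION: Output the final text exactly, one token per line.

Answer: bltcj
fxhg
efi
gsq
ewz
smyge
wls
son
igf
skuyr

Derivation:
Hunk 1: at line 4 remove [qtgv] add [kvaa] -> 10 lines: bltcj fxhg qsq gsq kvaa mov smyge zkxzg igf skuyr
Hunk 2: at line 4 remove [kvaa,mov] add [fll] -> 9 lines: bltcj fxhg qsq gsq fll smyge zkxzg igf skuyr
Hunk 3: at line 5 remove [zkxzg] add [wls,fpci] -> 10 lines: bltcj fxhg qsq gsq fll smyge wls fpci igf skuyr
Hunk 4: at line 4 remove [fll] add [ewz] -> 10 lines: bltcj fxhg qsq gsq ewz smyge wls fpci igf skuyr
Hunk 5: at line 7 remove [fpci] add [son] -> 10 lines: bltcj fxhg qsq gsq ewz smyge wls son igf skuyr
Hunk 6: at line 1 remove [qsq] add [efi] -> 10 lines: bltcj fxhg efi gsq ewz smyge wls son igf skuyr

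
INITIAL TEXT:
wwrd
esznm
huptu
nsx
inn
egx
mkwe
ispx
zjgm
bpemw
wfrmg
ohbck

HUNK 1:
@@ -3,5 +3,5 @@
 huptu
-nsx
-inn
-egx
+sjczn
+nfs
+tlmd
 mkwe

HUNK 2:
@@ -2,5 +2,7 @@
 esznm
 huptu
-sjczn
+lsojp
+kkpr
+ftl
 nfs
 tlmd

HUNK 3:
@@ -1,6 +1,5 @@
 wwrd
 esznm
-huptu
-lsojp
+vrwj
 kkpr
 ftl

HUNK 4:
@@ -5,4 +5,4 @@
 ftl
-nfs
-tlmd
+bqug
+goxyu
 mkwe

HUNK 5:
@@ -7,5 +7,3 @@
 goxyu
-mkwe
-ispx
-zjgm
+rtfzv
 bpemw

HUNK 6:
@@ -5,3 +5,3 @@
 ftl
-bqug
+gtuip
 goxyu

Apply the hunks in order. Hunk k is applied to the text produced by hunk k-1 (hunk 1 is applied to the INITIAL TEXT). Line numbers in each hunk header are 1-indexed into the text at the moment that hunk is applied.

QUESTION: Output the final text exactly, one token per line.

Hunk 1: at line 3 remove [nsx,inn,egx] add [sjczn,nfs,tlmd] -> 12 lines: wwrd esznm huptu sjczn nfs tlmd mkwe ispx zjgm bpemw wfrmg ohbck
Hunk 2: at line 2 remove [sjczn] add [lsojp,kkpr,ftl] -> 14 lines: wwrd esznm huptu lsojp kkpr ftl nfs tlmd mkwe ispx zjgm bpemw wfrmg ohbck
Hunk 3: at line 1 remove [huptu,lsojp] add [vrwj] -> 13 lines: wwrd esznm vrwj kkpr ftl nfs tlmd mkwe ispx zjgm bpemw wfrmg ohbck
Hunk 4: at line 5 remove [nfs,tlmd] add [bqug,goxyu] -> 13 lines: wwrd esznm vrwj kkpr ftl bqug goxyu mkwe ispx zjgm bpemw wfrmg ohbck
Hunk 5: at line 7 remove [mkwe,ispx,zjgm] add [rtfzv] -> 11 lines: wwrd esznm vrwj kkpr ftl bqug goxyu rtfzv bpemw wfrmg ohbck
Hunk 6: at line 5 remove [bqug] add [gtuip] -> 11 lines: wwrd esznm vrwj kkpr ftl gtuip goxyu rtfzv bpemw wfrmg ohbck

Answer: wwrd
esznm
vrwj
kkpr
ftl
gtuip
goxyu
rtfzv
bpemw
wfrmg
ohbck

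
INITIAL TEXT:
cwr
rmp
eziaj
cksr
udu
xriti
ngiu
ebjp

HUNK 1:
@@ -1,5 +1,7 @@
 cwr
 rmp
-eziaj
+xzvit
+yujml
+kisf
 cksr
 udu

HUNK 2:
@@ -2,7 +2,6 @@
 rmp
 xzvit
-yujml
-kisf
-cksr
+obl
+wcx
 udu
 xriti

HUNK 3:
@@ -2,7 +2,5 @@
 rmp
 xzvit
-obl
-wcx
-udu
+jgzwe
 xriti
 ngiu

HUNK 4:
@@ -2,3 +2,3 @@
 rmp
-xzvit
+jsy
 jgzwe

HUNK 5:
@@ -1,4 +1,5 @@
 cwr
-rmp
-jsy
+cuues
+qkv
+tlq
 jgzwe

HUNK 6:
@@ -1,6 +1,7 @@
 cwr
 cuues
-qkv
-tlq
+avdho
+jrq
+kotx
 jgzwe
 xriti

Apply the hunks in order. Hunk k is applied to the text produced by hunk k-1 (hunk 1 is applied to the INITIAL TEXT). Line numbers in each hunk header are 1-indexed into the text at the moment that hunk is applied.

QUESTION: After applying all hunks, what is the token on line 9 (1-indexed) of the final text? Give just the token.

Hunk 1: at line 1 remove [eziaj] add [xzvit,yujml,kisf] -> 10 lines: cwr rmp xzvit yujml kisf cksr udu xriti ngiu ebjp
Hunk 2: at line 2 remove [yujml,kisf,cksr] add [obl,wcx] -> 9 lines: cwr rmp xzvit obl wcx udu xriti ngiu ebjp
Hunk 3: at line 2 remove [obl,wcx,udu] add [jgzwe] -> 7 lines: cwr rmp xzvit jgzwe xriti ngiu ebjp
Hunk 4: at line 2 remove [xzvit] add [jsy] -> 7 lines: cwr rmp jsy jgzwe xriti ngiu ebjp
Hunk 5: at line 1 remove [rmp,jsy] add [cuues,qkv,tlq] -> 8 lines: cwr cuues qkv tlq jgzwe xriti ngiu ebjp
Hunk 6: at line 1 remove [qkv,tlq] add [avdho,jrq,kotx] -> 9 lines: cwr cuues avdho jrq kotx jgzwe xriti ngiu ebjp
Final line 9: ebjp

Answer: ebjp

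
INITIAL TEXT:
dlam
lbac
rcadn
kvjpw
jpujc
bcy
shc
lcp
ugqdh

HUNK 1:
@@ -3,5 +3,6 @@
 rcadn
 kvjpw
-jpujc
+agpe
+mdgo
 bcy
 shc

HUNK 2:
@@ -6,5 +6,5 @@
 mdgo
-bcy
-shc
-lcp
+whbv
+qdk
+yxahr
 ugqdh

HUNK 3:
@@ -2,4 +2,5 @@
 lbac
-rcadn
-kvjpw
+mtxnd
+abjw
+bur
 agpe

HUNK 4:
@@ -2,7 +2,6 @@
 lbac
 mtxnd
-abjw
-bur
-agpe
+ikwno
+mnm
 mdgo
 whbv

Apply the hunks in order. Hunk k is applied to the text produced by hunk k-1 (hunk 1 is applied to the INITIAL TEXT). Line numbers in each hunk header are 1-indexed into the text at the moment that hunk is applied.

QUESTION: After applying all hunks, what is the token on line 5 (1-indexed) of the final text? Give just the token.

Hunk 1: at line 3 remove [jpujc] add [agpe,mdgo] -> 10 lines: dlam lbac rcadn kvjpw agpe mdgo bcy shc lcp ugqdh
Hunk 2: at line 6 remove [bcy,shc,lcp] add [whbv,qdk,yxahr] -> 10 lines: dlam lbac rcadn kvjpw agpe mdgo whbv qdk yxahr ugqdh
Hunk 3: at line 2 remove [rcadn,kvjpw] add [mtxnd,abjw,bur] -> 11 lines: dlam lbac mtxnd abjw bur agpe mdgo whbv qdk yxahr ugqdh
Hunk 4: at line 2 remove [abjw,bur,agpe] add [ikwno,mnm] -> 10 lines: dlam lbac mtxnd ikwno mnm mdgo whbv qdk yxahr ugqdh
Final line 5: mnm

Answer: mnm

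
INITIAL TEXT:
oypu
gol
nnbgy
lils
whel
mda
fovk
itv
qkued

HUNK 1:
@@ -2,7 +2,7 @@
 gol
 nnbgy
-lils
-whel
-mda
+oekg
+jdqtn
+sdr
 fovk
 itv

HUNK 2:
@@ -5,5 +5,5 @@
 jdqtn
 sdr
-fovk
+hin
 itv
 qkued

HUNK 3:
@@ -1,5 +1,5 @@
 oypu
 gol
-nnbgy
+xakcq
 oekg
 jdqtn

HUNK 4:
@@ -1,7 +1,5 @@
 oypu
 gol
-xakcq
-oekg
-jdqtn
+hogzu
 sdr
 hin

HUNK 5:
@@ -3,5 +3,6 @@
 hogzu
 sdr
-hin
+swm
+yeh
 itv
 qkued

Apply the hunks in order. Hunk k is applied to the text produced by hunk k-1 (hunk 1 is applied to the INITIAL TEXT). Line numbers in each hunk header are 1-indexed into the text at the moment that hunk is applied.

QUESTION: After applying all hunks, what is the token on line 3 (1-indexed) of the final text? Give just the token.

Hunk 1: at line 2 remove [lils,whel,mda] add [oekg,jdqtn,sdr] -> 9 lines: oypu gol nnbgy oekg jdqtn sdr fovk itv qkued
Hunk 2: at line 5 remove [fovk] add [hin] -> 9 lines: oypu gol nnbgy oekg jdqtn sdr hin itv qkued
Hunk 3: at line 1 remove [nnbgy] add [xakcq] -> 9 lines: oypu gol xakcq oekg jdqtn sdr hin itv qkued
Hunk 4: at line 1 remove [xakcq,oekg,jdqtn] add [hogzu] -> 7 lines: oypu gol hogzu sdr hin itv qkued
Hunk 5: at line 3 remove [hin] add [swm,yeh] -> 8 lines: oypu gol hogzu sdr swm yeh itv qkued
Final line 3: hogzu

Answer: hogzu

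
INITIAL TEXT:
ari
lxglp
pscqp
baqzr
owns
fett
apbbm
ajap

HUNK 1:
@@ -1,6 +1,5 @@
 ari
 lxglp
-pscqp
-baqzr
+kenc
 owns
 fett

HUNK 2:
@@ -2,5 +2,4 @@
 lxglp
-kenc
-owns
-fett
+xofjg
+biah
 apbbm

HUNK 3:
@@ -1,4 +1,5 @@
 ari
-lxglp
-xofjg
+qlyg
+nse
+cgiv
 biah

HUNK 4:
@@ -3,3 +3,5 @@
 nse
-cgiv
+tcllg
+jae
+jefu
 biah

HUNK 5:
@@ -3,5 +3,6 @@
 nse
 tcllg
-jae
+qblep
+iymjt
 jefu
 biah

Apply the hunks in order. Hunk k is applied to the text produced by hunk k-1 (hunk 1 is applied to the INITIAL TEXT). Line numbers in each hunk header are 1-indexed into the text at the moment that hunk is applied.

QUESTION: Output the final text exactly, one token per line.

Answer: ari
qlyg
nse
tcllg
qblep
iymjt
jefu
biah
apbbm
ajap

Derivation:
Hunk 1: at line 1 remove [pscqp,baqzr] add [kenc] -> 7 lines: ari lxglp kenc owns fett apbbm ajap
Hunk 2: at line 2 remove [kenc,owns,fett] add [xofjg,biah] -> 6 lines: ari lxglp xofjg biah apbbm ajap
Hunk 3: at line 1 remove [lxglp,xofjg] add [qlyg,nse,cgiv] -> 7 lines: ari qlyg nse cgiv biah apbbm ajap
Hunk 4: at line 3 remove [cgiv] add [tcllg,jae,jefu] -> 9 lines: ari qlyg nse tcllg jae jefu biah apbbm ajap
Hunk 5: at line 3 remove [jae] add [qblep,iymjt] -> 10 lines: ari qlyg nse tcllg qblep iymjt jefu biah apbbm ajap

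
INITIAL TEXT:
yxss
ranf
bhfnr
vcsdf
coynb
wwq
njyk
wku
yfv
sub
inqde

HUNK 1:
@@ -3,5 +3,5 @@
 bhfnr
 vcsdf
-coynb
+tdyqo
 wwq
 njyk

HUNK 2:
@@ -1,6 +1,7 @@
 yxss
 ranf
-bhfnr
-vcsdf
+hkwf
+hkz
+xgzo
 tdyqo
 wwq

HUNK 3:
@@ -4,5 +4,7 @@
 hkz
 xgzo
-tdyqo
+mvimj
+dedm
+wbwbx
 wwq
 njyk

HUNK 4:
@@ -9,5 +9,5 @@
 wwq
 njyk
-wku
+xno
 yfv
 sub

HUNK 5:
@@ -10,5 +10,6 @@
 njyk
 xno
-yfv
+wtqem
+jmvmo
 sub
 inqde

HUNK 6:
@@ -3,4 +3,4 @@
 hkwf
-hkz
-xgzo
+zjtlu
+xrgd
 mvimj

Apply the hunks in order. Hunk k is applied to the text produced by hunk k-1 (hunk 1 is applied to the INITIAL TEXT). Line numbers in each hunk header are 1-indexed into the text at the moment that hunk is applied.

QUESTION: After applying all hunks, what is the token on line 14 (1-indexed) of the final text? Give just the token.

Answer: sub

Derivation:
Hunk 1: at line 3 remove [coynb] add [tdyqo] -> 11 lines: yxss ranf bhfnr vcsdf tdyqo wwq njyk wku yfv sub inqde
Hunk 2: at line 1 remove [bhfnr,vcsdf] add [hkwf,hkz,xgzo] -> 12 lines: yxss ranf hkwf hkz xgzo tdyqo wwq njyk wku yfv sub inqde
Hunk 3: at line 4 remove [tdyqo] add [mvimj,dedm,wbwbx] -> 14 lines: yxss ranf hkwf hkz xgzo mvimj dedm wbwbx wwq njyk wku yfv sub inqde
Hunk 4: at line 9 remove [wku] add [xno] -> 14 lines: yxss ranf hkwf hkz xgzo mvimj dedm wbwbx wwq njyk xno yfv sub inqde
Hunk 5: at line 10 remove [yfv] add [wtqem,jmvmo] -> 15 lines: yxss ranf hkwf hkz xgzo mvimj dedm wbwbx wwq njyk xno wtqem jmvmo sub inqde
Hunk 6: at line 3 remove [hkz,xgzo] add [zjtlu,xrgd] -> 15 lines: yxss ranf hkwf zjtlu xrgd mvimj dedm wbwbx wwq njyk xno wtqem jmvmo sub inqde
Final line 14: sub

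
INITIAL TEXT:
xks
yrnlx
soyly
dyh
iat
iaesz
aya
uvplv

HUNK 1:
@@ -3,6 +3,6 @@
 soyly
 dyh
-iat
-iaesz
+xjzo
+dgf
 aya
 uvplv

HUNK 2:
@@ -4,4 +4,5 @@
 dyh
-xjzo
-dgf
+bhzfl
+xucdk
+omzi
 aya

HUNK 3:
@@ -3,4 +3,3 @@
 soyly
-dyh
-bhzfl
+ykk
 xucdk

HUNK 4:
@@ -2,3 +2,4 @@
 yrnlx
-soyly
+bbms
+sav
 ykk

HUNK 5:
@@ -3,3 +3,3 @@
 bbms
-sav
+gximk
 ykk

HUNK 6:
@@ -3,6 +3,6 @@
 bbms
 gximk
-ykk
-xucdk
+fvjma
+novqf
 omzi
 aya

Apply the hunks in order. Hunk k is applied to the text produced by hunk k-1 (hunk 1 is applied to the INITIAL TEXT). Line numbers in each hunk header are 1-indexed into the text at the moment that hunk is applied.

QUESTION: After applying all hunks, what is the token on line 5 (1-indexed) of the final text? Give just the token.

Answer: fvjma

Derivation:
Hunk 1: at line 3 remove [iat,iaesz] add [xjzo,dgf] -> 8 lines: xks yrnlx soyly dyh xjzo dgf aya uvplv
Hunk 2: at line 4 remove [xjzo,dgf] add [bhzfl,xucdk,omzi] -> 9 lines: xks yrnlx soyly dyh bhzfl xucdk omzi aya uvplv
Hunk 3: at line 3 remove [dyh,bhzfl] add [ykk] -> 8 lines: xks yrnlx soyly ykk xucdk omzi aya uvplv
Hunk 4: at line 2 remove [soyly] add [bbms,sav] -> 9 lines: xks yrnlx bbms sav ykk xucdk omzi aya uvplv
Hunk 5: at line 3 remove [sav] add [gximk] -> 9 lines: xks yrnlx bbms gximk ykk xucdk omzi aya uvplv
Hunk 6: at line 3 remove [ykk,xucdk] add [fvjma,novqf] -> 9 lines: xks yrnlx bbms gximk fvjma novqf omzi aya uvplv
Final line 5: fvjma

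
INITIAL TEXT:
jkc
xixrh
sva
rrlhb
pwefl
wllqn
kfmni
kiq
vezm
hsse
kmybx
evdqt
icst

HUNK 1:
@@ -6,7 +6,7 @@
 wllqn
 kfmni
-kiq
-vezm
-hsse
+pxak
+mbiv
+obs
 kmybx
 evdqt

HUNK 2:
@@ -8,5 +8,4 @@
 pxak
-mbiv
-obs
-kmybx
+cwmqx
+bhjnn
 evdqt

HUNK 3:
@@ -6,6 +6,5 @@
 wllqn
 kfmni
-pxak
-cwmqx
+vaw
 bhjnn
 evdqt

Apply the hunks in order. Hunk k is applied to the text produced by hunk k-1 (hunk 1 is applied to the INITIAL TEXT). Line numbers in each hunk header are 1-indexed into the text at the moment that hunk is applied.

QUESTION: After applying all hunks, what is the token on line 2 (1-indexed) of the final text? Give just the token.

Answer: xixrh

Derivation:
Hunk 1: at line 6 remove [kiq,vezm,hsse] add [pxak,mbiv,obs] -> 13 lines: jkc xixrh sva rrlhb pwefl wllqn kfmni pxak mbiv obs kmybx evdqt icst
Hunk 2: at line 8 remove [mbiv,obs,kmybx] add [cwmqx,bhjnn] -> 12 lines: jkc xixrh sva rrlhb pwefl wllqn kfmni pxak cwmqx bhjnn evdqt icst
Hunk 3: at line 6 remove [pxak,cwmqx] add [vaw] -> 11 lines: jkc xixrh sva rrlhb pwefl wllqn kfmni vaw bhjnn evdqt icst
Final line 2: xixrh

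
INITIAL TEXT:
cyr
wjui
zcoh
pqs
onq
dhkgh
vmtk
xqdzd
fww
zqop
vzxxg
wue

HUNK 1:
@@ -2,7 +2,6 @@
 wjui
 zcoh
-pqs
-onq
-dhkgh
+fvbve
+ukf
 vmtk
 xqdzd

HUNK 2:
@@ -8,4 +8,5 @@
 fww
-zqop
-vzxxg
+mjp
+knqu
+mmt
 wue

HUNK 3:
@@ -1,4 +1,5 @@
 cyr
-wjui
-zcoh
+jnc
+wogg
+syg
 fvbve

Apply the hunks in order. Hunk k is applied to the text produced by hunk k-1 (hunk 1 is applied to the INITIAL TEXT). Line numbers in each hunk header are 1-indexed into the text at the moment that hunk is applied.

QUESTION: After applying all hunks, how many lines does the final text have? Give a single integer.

Hunk 1: at line 2 remove [pqs,onq,dhkgh] add [fvbve,ukf] -> 11 lines: cyr wjui zcoh fvbve ukf vmtk xqdzd fww zqop vzxxg wue
Hunk 2: at line 8 remove [zqop,vzxxg] add [mjp,knqu,mmt] -> 12 lines: cyr wjui zcoh fvbve ukf vmtk xqdzd fww mjp knqu mmt wue
Hunk 3: at line 1 remove [wjui,zcoh] add [jnc,wogg,syg] -> 13 lines: cyr jnc wogg syg fvbve ukf vmtk xqdzd fww mjp knqu mmt wue
Final line count: 13

Answer: 13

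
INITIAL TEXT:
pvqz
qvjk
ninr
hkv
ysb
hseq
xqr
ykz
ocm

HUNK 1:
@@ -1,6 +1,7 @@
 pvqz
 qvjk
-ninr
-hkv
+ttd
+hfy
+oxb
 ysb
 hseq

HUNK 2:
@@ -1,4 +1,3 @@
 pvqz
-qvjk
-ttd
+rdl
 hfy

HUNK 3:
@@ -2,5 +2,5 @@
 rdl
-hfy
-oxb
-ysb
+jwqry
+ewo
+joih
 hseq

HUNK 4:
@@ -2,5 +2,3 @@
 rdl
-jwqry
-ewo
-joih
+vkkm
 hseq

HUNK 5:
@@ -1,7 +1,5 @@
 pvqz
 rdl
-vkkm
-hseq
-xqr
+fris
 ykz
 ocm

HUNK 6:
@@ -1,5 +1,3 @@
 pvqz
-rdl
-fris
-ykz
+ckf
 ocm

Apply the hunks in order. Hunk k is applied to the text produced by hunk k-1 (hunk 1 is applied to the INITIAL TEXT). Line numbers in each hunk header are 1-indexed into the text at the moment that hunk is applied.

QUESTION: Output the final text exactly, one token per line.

Answer: pvqz
ckf
ocm

Derivation:
Hunk 1: at line 1 remove [ninr,hkv] add [ttd,hfy,oxb] -> 10 lines: pvqz qvjk ttd hfy oxb ysb hseq xqr ykz ocm
Hunk 2: at line 1 remove [qvjk,ttd] add [rdl] -> 9 lines: pvqz rdl hfy oxb ysb hseq xqr ykz ocm
Hunk 3: at line 2 remove [hfy,oxb,ysb] add [jwqry,ewo,joih] -> 9 lines: pvqz rdl jwqry ewo joih hseq xqr ykz ocm
Hunk 4: at line 2 remove [jwqry,ewo,joih] add [vkkm] -> 7 lines: pvqz rdl vkkm hseq xqr ykz ocm
Hunk 5: at line 1 remove [vkkm,hseq,xqr] add [fris] -> 5 lines: pvqz rdl fris ykz ocm
Hunk 6: at line 1 remove [rdl,fris,ykz] add [ckf] -> 3 lines: pvqz ckf ocm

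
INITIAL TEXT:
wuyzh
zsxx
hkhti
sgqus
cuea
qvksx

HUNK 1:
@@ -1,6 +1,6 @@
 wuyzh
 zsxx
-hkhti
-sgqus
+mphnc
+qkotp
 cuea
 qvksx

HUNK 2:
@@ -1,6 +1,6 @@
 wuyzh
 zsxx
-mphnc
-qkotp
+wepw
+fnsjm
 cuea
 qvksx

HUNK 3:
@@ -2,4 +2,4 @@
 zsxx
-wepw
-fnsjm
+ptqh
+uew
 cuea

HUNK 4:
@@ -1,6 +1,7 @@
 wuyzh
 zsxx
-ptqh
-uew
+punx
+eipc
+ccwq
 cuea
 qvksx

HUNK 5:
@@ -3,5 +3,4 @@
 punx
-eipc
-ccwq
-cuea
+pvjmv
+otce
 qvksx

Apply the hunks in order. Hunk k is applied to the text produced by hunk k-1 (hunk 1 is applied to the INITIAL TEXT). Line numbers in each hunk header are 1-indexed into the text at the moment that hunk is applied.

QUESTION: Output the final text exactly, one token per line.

Answer: wuyzh
zsxx
punx
pvjmv
otce
qvksx

Derivation:
Hunk 1: at line 1 remove [hkhti,sgqus] add [mphnc,qkotp] -> 6 lines: wuyzh zsxx mphnc qkotp cuea qvksx
Hunk 2: at line 1 remove [mphnc,qkotp] add [wepw,fnsjm] -> 6 lines: wuyzh zsxx wepw fnsjm cuea qvksx
Hunk 3: at line 2 remove [wepw,fnsjm] add [ptqh,uew] -> 6 lines: wuyzh zsxx ptqh uew cuea qvksx
Hunk 4: at line 1 remove [ptqh,uew] add [punx,eipc,ccwq] -> 7 lines: wuyzh zsxx punx eipc ccwq cuea qvksx
Hunk 5: at line 3 remove [eipc,ccwq,cuea] add [pvjmv,otce] -> 6 lines: wuyzh zsxx punx pvjmv otce qvksx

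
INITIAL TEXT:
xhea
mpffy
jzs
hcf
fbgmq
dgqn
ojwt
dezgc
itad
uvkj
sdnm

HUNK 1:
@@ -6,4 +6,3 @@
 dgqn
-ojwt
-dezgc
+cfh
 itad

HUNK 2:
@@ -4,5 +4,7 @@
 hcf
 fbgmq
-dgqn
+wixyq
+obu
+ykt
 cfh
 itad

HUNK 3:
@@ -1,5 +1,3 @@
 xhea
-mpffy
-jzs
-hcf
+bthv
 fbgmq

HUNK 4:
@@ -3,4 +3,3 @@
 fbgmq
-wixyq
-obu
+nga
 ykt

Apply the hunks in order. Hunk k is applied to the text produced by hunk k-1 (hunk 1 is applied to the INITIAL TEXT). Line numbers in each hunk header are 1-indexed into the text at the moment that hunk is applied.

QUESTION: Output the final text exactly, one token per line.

Answer: xhea
bthv
fbgmq
nga
ykt
cfh
itad
uvkj
sdnm

Derivation:
Hunk 1: at line 6 remove [ojwt,dezgc] add [cfh] -> 10 lines: xhea mpffy jzs hcf fbgmq dgqn cfh itad uvkj sdnm
Hunk 2: at line 4 remove [dgqn] add [wixyq,obu,ykt] -> 12 lines: xhea mpffy jzs hcf fbgmq wixyq obu ykt cfh itad uvkj sdnm
Hunk 3: at line 1 remove [mpffy,jzs,hcf] add [bthv] -> 10 lines: xhea bthv fbgmq wixyq obu ykt cfh itad uvkj sdnm
Hunk 4: at line 3 remove [wixyq,obu] add [nga] -> 9 lines: xhea bthv fbgmq nga ykt cfh itad uvkj sdnm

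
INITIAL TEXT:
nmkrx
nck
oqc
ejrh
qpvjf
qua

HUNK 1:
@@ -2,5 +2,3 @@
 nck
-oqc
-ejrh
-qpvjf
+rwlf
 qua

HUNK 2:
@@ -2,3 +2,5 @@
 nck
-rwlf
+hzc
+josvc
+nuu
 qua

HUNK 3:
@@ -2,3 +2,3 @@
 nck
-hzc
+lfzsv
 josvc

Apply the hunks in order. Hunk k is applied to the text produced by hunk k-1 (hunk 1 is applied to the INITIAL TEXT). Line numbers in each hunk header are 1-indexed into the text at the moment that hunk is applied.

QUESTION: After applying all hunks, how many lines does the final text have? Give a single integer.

Hunk 1: at line 2 remove [oqc,ejrh,qpvjf] add [rwlf] -> 4 lines: nmkrx nck rwlf qua
Hunk 2: at line 2 remove [rwlf] add [hzc,josvc,nuu] -> 6 lines: nmkrx nck hzc josvc nuu qua
Hunk 3: at line 2 remove [hzc] add [lfzsv] -> 6 lines: nmkrx nck lfzsv josvc nuu qua
Final line count: 6

Answer: 6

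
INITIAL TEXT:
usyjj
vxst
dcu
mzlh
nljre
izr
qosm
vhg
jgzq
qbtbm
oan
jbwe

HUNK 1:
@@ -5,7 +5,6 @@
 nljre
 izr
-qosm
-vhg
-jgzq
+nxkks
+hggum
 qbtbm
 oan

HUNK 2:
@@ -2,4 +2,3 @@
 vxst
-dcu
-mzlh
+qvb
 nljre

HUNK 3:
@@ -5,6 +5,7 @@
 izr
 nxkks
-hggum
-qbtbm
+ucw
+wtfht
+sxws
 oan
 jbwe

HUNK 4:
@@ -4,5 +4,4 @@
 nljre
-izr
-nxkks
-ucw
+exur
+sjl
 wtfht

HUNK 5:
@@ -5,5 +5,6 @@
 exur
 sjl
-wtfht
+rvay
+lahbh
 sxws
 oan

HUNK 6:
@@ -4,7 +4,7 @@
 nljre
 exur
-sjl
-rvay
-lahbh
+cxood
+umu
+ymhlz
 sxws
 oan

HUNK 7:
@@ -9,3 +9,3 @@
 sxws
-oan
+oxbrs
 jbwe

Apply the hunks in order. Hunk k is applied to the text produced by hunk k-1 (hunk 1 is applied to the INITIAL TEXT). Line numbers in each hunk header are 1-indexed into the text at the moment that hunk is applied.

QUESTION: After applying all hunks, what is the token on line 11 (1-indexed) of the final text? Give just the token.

Answer: jbwe

Derivation:
Hunk 1: at line 5 remove [qosm,vhg,jgzq] add [nxkks,hggum] -> 11 lines: usyjj vxst dcu mzlh nljre izr nxkks hggum qbtbm oan jbwe
Hunk 2: at line 2 remove [dcu,mzlh] add [qvb] -> 10 lines: usyjj vxst qvb nljre izr nxkks hggum qbtbm oan jbwe
Hunk 3: at line 5 remove [hggum,qbtbm] add [ucw,wtfht,sxws] -> 11 lines: usyjj vxst qvb nljre izr nxkks ucw wtfht sxws oan jbwe
Hunk 4: at line 4 remove [izr,nxkks,ucw] add [exur,sjl] -> 10 lines: usyjj vxst qvb nljre exur sjl wtfht sxws oan jbwe
Hunk 5: at line 5 remove [wtfht] add [rvay,lahbh] -> 11 lines: usyjj vxst qvb nljre exur sjl rvay lahbh sxws oan jbwe
Hunk 6: at line 4 remove [sjl,rvay,lahbh] add [cxood,umu,ymhlz] -> 11 lines: usyjj vxst qvb nljre exur cxood umu ymhlz sxws oan jbwe
Hunk 7: at line 9 remove [oan] add [oxbrs] -> 11 lines: usyjj vxst qvb nljre exur cxood umu ymhlz sxws oxbrs jbwe
Final line 11: jbwe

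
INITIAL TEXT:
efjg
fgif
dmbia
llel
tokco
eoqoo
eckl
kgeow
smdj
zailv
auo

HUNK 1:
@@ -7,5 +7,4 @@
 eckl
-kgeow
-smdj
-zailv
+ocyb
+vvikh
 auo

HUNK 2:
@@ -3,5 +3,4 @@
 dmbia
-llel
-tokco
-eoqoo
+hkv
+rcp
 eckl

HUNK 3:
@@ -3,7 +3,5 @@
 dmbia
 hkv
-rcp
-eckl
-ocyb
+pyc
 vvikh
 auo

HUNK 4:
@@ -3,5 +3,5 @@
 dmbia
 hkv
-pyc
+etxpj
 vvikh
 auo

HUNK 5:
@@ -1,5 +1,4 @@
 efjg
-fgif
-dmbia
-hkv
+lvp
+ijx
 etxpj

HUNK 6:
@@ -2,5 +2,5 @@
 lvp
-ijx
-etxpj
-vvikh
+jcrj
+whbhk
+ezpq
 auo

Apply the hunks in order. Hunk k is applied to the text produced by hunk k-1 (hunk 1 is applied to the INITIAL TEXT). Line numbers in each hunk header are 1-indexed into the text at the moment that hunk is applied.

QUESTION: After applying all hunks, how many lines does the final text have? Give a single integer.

Answer: 6

Derivation:
Hunk 1: at line 7 remove [kgeow,smdj,zailv] add [ocyb,vvikh] -> 10 lines: efjg fgif dmbia llel tokco eoqoo eckl ocyb vvikh auo
Hunk 2: at line 3 remove [llel,tokco,eoqoo] add [hkv,rcp] -> 9 lines: efjg fgif dmbia hkv rcp eckl ocyb vvikh auo
Hunk 3: at line 3 remove [rcp,eckl,ocyb] add [pyc] -> 7 lines: efjg fgif dmbia hkv pyc vvikh auo
Hunk 4: at line 3 remove [pyc] add [etxpj] -> 7 lines: efjg fgif dmbia hkv etxpj vvikh auo
Hunk 5: at line 1 remove [fgif,dmbia,hkv] add [lvp,ijx] -> 6 lines: efjg lvp ijx etxpj vvikh auo
Hunk 6: at line 2 remove [ijx,etxpj,vvikh] add [jcrj,whbhk,ezpq] -> 6 lines: efjg lvp jcrj whbhk ezpq auo
Final line count: 6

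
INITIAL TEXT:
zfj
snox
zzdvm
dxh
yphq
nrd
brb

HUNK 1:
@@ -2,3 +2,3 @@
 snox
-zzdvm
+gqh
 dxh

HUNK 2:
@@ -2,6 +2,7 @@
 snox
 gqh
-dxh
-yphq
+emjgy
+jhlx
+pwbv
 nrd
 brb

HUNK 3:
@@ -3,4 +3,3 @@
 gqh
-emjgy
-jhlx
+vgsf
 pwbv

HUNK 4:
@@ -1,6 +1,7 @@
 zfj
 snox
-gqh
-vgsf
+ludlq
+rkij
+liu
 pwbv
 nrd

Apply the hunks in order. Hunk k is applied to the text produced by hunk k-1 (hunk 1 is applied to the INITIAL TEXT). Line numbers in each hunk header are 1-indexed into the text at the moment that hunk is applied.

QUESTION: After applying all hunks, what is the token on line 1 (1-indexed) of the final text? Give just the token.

Answer: zfj

Derivation:
Hunk 1: at line 2 remove [zzdvm] add [gqh] -> 7 lines: zfj snox gqh dxh yphq nrd brb
Hunk 2: at line 2 remove [dxh,yphq] add [emjgy,jhlx,pwbv] -> 8 lines: zfj snox gqh emjgy jhlx pwbv nrd brb
Hunk 3: at line 3 remove [emjgy,jhlx] add [vgsf] -> 7 lines: zfj snox gqh vgsf pwbv nrd brb
Hunk 4: at line 1 remove [gqh,vgsf] add [ludlq,rkij,liu] -> 8 lines: zfj snox ludlq rkij liu pwbv nrd brb
Final line 1: zfj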